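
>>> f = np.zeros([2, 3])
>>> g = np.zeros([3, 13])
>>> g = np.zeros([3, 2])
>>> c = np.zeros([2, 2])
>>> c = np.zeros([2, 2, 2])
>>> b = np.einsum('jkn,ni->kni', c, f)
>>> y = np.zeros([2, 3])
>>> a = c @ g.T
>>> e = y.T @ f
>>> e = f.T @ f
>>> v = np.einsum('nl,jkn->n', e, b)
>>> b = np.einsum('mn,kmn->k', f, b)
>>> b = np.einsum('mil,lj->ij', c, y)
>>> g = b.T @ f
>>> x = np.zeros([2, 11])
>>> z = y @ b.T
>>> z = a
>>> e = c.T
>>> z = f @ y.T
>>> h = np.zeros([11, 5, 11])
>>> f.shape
(2, 3)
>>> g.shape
(3, 3)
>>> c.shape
(2, 2, 2)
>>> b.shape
(2, 3)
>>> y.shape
(2, 3)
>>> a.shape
(2, 2, 3)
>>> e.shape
(2, 2, 2)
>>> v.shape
(3,)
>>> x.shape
(2, 11)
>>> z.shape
(2, 2)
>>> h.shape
(11, 5, 11)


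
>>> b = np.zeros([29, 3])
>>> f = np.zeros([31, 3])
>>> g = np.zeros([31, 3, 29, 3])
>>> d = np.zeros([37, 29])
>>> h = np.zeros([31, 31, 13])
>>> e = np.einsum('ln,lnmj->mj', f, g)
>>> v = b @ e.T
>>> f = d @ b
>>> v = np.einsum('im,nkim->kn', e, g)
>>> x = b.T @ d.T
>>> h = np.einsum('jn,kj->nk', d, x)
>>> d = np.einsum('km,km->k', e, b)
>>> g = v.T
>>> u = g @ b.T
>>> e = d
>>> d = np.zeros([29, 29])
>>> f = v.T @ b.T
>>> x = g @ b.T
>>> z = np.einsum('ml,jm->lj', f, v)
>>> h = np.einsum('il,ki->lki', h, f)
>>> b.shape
(29, 3)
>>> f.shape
(31, 29)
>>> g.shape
(31, 3)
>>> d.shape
(29, 29)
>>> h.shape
(3, 31, 29)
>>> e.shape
(29,)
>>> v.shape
(3, 31)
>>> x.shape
(31, 29)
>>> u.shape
(31, 29)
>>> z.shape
(29, 3)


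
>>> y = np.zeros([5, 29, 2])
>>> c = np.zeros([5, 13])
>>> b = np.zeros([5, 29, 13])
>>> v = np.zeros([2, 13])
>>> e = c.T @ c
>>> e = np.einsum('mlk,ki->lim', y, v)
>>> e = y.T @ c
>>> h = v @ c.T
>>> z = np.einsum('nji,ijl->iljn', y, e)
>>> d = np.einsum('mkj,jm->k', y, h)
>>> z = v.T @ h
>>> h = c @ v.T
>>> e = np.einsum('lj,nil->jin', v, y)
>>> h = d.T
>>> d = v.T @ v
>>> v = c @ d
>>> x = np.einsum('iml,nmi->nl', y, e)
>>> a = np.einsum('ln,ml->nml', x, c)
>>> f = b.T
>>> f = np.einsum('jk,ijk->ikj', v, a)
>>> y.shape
(5, 29, 2)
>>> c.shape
(5, 13)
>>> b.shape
(5, 29, 13)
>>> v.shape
(5, 13)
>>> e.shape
(13, 29, 5)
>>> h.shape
(29,)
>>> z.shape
(13, 5)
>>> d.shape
(13, 13)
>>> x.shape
(13, 2)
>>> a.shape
(2, 5, 13)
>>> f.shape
(2, 13, 5)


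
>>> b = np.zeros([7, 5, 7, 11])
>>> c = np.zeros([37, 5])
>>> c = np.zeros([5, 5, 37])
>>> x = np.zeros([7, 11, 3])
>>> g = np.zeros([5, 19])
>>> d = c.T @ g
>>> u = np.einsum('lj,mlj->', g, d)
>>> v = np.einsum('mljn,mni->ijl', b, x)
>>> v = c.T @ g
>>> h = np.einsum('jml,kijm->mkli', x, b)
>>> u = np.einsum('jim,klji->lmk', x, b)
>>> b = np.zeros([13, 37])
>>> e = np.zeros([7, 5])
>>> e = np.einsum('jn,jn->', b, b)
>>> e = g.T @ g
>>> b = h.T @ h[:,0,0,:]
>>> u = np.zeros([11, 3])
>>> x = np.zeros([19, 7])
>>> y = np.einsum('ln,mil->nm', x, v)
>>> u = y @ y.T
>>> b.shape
(5, 3, 7, 5)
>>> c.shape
(5, 5, 37)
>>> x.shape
(19, 7)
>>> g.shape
(5, 19)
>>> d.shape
(37, 5, 19)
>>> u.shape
(7, 7)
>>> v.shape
(37, 5, 19)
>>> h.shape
(11, 7, 3, 5)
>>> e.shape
(19, 19)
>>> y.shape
(7, 37)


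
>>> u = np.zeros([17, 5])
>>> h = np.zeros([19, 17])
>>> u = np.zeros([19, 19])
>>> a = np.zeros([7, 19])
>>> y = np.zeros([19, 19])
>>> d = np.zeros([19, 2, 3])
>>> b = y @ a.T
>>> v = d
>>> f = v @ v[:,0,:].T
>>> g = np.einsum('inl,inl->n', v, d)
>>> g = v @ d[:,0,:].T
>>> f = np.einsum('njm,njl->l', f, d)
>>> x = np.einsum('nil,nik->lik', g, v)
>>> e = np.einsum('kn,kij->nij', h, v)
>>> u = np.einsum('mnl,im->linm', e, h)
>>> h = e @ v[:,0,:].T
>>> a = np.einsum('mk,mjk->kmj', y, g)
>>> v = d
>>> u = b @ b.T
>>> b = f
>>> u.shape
(19, 19)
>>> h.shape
(17, 2, 19)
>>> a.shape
(19, 19, 2)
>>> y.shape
(19, 19)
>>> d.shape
(19, 2, 3)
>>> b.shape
(3,)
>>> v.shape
(19, 2, 3)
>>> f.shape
(3,)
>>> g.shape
(19, 2, 19)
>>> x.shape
(19, 2, 3)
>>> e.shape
(17, 2, 3)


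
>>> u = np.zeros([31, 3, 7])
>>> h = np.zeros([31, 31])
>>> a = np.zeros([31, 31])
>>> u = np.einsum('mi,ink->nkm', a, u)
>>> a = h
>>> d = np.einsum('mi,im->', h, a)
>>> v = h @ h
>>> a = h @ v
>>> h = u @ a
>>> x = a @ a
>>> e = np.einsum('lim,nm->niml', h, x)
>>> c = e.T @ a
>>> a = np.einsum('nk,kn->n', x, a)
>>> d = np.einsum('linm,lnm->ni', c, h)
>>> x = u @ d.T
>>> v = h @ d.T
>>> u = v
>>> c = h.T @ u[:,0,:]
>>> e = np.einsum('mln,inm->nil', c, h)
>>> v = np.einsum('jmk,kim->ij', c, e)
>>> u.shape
(3, 7, 7)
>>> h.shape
(3, 7, 31)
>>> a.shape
(31,)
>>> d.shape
(7, 31)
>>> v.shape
(3, 31)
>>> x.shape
(3, 7, 7)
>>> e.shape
(7, 3, 7)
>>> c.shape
(31, 7, 7)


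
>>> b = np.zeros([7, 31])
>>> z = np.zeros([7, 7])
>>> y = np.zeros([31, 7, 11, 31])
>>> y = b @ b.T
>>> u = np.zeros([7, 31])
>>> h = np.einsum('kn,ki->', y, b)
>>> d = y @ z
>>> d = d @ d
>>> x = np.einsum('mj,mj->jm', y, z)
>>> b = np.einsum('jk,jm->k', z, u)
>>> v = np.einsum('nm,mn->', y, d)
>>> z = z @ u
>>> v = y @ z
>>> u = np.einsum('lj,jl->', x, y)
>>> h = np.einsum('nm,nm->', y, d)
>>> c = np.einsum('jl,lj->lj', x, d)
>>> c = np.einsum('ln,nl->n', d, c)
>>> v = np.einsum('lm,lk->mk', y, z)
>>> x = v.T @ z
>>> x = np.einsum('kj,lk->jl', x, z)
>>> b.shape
(7,)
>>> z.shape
(7, 31)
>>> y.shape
(7, 7)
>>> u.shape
()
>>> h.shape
()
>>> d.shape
(7, 7)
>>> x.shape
(31, 7)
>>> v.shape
(7, 31)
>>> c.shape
(7,)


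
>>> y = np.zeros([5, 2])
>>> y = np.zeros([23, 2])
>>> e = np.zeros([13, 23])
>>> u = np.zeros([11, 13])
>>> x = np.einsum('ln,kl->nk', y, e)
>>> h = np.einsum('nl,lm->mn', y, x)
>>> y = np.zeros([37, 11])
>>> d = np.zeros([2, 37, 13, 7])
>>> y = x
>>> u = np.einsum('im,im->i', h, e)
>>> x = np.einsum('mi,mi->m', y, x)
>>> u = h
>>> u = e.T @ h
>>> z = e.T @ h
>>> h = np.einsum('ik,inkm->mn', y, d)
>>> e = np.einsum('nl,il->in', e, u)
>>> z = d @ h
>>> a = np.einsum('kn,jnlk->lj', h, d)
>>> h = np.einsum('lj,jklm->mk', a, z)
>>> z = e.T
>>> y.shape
(2, 13)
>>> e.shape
(23, 13)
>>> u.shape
(23, 23)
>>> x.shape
(2,)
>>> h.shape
(37, 37)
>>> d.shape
(2, 37, 13, 7)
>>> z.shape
(13, 23)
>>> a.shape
(13, 2)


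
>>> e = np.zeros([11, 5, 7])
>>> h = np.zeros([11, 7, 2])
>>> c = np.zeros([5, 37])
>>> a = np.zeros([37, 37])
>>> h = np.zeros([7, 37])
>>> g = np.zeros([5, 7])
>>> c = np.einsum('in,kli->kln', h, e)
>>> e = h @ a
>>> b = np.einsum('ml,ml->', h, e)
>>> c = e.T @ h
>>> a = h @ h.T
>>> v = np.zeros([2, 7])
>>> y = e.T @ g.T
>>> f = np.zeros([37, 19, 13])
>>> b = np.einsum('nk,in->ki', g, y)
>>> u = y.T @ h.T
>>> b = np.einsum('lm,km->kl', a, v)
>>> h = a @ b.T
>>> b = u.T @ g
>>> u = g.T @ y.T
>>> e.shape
(7, 37)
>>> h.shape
(7, 2)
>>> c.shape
(37, 37)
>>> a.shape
(7, 7)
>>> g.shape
(5, 7)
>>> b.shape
(7, 7)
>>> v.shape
(2, 7)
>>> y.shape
(37, 5)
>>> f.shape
(37, 19, 13)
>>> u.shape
(7, 37)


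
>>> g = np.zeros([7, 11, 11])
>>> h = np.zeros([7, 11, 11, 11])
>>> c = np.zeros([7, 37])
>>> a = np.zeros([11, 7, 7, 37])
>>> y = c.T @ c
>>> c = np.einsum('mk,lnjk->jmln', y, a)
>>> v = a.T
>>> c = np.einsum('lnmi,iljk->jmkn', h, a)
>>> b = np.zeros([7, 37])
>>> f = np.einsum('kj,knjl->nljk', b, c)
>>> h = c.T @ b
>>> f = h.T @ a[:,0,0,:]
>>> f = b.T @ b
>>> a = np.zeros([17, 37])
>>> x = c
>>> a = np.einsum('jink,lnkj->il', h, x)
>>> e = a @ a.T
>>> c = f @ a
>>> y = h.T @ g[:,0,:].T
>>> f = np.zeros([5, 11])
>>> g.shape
(7, 11, 11)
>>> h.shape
(11, 37, 11, 37)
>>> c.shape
(37, 7)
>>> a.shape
(37, 7)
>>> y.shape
(37, 11, 37, 7)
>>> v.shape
(37, 7, 7, 11)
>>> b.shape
(7, 37)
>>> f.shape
(5, 11)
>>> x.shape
(7, 11, 37, 11)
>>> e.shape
(37, 37)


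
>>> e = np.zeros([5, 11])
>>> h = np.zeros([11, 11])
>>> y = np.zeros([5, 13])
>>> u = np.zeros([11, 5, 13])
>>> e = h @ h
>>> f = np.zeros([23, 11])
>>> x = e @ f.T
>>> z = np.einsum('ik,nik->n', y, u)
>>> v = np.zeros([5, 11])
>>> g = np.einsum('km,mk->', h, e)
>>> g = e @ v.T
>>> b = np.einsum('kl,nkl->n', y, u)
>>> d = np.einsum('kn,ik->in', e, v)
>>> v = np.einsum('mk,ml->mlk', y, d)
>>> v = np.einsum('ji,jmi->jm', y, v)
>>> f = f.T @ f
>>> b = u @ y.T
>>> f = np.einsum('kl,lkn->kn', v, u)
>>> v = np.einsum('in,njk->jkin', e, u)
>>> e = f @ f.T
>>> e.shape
(5, 5)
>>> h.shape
(11, 11)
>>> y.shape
(5, 13)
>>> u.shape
(11, 5, 13)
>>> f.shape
(5, 13)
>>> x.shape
(11, 23)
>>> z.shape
(11,)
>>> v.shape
(5, 13, 11, 11)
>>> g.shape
(11, 5)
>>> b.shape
(11, 5, 5)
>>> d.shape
(5, 11)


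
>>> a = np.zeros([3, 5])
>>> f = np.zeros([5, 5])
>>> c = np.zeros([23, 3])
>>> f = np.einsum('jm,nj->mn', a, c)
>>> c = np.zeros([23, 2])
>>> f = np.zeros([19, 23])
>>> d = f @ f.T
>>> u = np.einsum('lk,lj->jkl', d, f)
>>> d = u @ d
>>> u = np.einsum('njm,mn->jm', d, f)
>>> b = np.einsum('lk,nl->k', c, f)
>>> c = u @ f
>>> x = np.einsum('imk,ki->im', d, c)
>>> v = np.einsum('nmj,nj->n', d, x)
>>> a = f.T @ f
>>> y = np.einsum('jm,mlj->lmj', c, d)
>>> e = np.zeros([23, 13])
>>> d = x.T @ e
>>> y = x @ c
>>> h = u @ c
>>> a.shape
(23, 23)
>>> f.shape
(19, 23)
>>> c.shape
(19, 23)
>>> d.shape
(19, 13)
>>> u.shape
(19, 19)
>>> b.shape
(2,)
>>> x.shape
(23, 19)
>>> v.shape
(23,)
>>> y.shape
(23, 23)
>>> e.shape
(23, 13)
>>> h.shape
(19, 23)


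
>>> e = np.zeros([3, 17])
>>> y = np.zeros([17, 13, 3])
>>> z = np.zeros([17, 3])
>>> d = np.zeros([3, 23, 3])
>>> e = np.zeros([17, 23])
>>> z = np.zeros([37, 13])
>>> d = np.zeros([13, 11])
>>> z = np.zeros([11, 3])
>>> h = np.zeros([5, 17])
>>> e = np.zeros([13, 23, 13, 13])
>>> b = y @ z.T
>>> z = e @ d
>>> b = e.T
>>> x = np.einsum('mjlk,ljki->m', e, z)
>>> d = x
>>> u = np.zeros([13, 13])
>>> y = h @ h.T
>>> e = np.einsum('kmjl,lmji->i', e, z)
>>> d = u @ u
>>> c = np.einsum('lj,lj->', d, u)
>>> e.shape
(11,)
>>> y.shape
(5, 5)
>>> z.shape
(13, 23, 13, 11)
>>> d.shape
(13, 13)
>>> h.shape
(5, 17)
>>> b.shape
(13, 13, 23, 13)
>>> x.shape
(13,)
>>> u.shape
(13, 13)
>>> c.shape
()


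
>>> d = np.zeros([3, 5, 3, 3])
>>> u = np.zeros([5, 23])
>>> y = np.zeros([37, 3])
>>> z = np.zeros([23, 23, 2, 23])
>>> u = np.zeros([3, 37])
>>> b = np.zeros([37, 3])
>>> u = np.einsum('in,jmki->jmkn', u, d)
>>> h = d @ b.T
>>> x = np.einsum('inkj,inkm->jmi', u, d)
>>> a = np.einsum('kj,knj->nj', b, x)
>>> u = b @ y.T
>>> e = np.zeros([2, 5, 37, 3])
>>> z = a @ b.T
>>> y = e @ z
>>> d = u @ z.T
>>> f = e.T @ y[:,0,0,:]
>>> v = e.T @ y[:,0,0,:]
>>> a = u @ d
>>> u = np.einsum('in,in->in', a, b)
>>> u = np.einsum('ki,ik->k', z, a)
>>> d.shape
(37, 3)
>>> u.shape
(3,)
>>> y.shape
(2, 5, 37, 37)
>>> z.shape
(3, 37)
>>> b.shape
(37, 3)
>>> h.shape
(3, 5, 3, 37)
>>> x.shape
(37, 3, 3)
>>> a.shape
(37, 3)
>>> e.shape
(2, 5, 37, 3)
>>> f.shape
(3, 37, 5, 37)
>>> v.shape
(3, 37, 5, 37)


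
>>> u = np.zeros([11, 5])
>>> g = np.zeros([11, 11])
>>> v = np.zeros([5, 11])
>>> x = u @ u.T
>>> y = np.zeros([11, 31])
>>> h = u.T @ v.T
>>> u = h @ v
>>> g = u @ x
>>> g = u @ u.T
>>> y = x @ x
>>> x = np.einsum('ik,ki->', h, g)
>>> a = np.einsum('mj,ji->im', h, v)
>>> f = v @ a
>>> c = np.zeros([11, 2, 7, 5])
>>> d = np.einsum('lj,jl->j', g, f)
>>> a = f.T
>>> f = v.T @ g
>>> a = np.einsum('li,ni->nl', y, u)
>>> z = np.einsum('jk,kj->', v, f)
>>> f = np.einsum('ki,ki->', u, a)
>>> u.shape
(5, 11)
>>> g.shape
(5, 5)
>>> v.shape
(5, 11)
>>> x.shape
()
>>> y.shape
(11, 11)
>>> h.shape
(5, 5)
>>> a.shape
(5, 11)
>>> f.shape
()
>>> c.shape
(11, 2, 7, 5)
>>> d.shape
(5,)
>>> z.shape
()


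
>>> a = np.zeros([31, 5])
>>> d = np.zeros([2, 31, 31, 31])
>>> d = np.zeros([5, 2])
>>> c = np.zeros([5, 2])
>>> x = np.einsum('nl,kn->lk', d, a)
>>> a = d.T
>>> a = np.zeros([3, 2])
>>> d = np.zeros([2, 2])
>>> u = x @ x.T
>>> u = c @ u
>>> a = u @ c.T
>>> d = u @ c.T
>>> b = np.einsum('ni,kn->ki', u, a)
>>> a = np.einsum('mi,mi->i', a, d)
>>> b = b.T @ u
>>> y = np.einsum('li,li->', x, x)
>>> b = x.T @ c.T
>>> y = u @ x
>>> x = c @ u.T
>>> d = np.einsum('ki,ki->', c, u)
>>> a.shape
(5,)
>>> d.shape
()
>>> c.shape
(5, 2)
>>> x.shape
(5, 5)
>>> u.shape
(5, 2)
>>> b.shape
(31, 5)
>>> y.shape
(5, 31)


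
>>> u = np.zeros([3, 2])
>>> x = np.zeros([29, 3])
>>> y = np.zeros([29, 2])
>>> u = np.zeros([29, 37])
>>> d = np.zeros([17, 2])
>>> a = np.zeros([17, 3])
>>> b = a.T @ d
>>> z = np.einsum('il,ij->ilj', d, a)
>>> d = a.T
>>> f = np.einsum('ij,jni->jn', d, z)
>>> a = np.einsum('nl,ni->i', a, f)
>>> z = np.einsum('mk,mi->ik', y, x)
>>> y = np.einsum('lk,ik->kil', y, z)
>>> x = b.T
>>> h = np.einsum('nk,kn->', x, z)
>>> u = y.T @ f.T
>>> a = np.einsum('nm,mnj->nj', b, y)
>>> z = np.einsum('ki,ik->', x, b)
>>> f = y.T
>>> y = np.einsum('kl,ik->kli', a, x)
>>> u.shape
(29, 3, 17)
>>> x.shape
(2, 3)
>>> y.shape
(3, 29, 2)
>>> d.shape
(3, 17)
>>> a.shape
(3, 29)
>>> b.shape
(3, 2)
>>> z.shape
()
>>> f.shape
(29, 3, 2)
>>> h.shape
()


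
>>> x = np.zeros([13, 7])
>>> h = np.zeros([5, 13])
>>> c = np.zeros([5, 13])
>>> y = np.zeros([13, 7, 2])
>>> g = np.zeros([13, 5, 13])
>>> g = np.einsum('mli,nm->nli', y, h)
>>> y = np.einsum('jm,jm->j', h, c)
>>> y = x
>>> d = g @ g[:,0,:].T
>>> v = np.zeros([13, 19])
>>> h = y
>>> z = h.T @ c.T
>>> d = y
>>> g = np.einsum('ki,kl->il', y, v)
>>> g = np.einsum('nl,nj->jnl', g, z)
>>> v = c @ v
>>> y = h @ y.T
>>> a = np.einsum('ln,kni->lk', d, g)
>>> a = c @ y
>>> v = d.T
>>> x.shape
(13, 7)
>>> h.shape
(13, 7)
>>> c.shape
(5, 13)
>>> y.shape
(13, 13)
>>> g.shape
(5, 7, 19)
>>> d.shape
(13, 7)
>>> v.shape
(7, 13)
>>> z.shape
(7, 5)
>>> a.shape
(5, 13)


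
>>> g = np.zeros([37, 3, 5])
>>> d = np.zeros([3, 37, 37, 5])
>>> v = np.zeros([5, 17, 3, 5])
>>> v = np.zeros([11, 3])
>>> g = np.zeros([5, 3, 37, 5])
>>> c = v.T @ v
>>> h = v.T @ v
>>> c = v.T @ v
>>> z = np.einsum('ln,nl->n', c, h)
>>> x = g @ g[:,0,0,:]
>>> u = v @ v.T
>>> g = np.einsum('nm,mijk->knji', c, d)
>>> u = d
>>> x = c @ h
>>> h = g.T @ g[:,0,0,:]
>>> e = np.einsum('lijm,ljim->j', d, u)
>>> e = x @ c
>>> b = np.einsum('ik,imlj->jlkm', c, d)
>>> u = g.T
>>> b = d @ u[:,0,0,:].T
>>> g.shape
(5, 3, 37, 37)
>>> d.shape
(3, 37, 37, 5)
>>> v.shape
(11, 3)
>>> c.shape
(3, 3)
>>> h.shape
(37, 37, 3, 37)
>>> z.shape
(3,)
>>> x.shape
(3, 3)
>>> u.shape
(37, 37, 3, 5)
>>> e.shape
(3, 3)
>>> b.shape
(3, 37, 37, 37)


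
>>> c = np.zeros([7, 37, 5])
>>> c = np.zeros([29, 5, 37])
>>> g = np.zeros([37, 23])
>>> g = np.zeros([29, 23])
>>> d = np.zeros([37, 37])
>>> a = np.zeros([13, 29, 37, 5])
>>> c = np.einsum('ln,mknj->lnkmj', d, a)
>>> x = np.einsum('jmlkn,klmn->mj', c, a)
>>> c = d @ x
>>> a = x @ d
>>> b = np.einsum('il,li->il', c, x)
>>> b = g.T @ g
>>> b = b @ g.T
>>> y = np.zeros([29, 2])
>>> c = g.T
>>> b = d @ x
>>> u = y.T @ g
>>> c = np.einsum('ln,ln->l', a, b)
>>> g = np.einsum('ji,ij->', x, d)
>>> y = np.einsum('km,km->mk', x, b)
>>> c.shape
(37,)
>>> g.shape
()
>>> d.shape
(37, 37)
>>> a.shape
(37, 37)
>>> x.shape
(37, 37)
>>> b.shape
(37, 37)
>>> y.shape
(37, 37)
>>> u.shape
(2, 23)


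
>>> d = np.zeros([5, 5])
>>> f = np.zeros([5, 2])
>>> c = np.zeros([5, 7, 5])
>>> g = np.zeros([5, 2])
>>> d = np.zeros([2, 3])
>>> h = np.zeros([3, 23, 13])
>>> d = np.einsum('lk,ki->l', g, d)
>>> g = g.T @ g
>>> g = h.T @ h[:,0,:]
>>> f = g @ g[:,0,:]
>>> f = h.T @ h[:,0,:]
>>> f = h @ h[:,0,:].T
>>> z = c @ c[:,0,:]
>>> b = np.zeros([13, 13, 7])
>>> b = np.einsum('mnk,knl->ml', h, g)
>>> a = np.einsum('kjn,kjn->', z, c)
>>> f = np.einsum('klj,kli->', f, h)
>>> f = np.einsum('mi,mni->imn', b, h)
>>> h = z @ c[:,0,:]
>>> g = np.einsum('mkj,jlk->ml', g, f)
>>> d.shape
(5,)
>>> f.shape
(13, 3, 23)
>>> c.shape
(5, 7, 5)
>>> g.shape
(13, 3)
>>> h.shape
(5, 7, 5)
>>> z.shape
(5, 7, 5)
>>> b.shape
(3, 13)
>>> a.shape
()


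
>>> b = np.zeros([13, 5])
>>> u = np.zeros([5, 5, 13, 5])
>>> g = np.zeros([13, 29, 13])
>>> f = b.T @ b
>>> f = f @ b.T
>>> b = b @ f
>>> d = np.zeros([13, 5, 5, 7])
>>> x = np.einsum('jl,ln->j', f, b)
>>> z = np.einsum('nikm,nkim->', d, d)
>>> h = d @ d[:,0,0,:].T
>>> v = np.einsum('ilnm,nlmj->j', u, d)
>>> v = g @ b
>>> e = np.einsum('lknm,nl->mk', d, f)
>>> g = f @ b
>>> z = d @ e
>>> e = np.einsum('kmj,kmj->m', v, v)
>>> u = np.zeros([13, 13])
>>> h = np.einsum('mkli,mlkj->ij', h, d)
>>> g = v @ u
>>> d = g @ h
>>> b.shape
(13, 13)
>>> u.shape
(13, 13)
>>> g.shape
(13, 29, 13)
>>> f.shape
(5, 13)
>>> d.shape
(13, 29, 7)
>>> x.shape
(5,)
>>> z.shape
(13, 5, 5, 5)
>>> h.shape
(13, 7)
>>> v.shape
(13, 29, 13)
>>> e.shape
(29,)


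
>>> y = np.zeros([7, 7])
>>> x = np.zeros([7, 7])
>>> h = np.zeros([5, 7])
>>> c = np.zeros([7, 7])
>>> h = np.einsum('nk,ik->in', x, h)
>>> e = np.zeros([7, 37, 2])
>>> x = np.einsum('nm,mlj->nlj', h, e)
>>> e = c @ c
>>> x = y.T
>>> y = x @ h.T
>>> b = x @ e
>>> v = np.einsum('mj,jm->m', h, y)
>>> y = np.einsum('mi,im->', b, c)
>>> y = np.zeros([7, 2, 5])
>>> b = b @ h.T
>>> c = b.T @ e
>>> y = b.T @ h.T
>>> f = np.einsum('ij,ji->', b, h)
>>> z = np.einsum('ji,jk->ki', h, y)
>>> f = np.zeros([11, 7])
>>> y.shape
(5, 5)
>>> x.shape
(7, 7)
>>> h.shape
(5, 7)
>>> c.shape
(5, 7)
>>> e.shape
(7, 7)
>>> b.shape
(7, 5)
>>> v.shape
(5,)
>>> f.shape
(11, 7)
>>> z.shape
(5, 7)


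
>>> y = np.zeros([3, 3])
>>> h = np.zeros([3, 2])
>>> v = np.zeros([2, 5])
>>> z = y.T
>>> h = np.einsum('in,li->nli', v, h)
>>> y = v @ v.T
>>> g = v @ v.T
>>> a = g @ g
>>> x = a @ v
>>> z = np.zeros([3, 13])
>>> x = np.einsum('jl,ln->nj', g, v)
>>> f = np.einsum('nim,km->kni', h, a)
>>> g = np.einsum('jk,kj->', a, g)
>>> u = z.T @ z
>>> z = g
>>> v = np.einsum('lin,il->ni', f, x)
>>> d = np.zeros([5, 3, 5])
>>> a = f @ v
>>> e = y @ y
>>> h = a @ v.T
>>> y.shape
(2, 2)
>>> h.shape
(2, 5, 3)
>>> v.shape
(3, 5)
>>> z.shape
()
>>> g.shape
()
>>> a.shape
(2, 5, 5)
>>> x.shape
(5, 2)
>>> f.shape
(2, 5, 3)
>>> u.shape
(13, 13)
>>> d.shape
(5, 3, 5)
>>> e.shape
(2, 2)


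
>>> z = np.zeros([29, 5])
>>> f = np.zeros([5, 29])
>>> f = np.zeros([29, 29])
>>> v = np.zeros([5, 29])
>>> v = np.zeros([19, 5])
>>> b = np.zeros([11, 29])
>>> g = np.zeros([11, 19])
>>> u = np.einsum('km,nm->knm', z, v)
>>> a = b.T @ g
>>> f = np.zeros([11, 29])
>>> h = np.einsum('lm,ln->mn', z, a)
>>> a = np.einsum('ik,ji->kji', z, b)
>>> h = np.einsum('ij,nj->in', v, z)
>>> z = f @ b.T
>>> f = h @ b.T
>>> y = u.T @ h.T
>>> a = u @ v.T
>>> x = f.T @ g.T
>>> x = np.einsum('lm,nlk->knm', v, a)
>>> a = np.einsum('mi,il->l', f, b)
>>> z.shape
(11, 11)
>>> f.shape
(19, 11)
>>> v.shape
(19, 5)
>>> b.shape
(11, 29)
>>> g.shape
(11, 19)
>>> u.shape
(29, 19, 5)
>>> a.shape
(29,)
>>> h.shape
(19, 29)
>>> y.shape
(5, 19, 19)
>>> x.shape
(19, 29, 5)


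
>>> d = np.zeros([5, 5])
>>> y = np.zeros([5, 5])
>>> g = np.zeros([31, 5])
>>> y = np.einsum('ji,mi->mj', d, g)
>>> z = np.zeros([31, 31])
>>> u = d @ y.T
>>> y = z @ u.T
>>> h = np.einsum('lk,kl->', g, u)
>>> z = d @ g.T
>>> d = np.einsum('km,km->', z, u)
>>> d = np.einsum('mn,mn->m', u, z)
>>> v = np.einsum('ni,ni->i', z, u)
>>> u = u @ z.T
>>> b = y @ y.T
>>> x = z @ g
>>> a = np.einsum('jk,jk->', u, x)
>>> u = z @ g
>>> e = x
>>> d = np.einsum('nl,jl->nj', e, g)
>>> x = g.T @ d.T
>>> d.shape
(5, 31)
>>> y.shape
(31, 5)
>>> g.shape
(31, 5)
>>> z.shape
(5, 31)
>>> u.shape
(5, 5)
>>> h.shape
()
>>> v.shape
(31,)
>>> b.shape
(31, 31)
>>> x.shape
(5, 5)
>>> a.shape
()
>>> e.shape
(5, 5)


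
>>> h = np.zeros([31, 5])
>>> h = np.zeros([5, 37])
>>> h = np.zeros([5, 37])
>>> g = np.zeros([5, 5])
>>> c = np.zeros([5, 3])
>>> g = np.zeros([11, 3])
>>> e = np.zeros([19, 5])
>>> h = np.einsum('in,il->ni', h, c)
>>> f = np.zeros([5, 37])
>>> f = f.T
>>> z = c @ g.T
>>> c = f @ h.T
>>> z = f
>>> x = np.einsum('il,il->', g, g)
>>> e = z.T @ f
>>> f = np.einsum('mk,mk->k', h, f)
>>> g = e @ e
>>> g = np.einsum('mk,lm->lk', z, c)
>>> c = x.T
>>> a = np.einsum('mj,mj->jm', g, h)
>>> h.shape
(37, 5)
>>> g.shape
(37, 5)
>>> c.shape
()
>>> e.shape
(5, 5)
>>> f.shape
(5,)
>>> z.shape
(37, 5)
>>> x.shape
()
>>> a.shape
(5, 37)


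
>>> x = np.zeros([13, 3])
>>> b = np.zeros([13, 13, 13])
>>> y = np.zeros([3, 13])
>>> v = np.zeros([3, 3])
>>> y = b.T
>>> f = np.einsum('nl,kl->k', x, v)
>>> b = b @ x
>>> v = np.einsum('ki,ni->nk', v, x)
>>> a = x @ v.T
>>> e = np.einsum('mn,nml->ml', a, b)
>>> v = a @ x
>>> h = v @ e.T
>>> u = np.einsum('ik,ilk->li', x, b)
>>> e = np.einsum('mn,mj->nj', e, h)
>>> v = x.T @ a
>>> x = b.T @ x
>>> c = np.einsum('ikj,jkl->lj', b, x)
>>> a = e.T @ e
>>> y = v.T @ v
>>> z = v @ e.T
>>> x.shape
(3, 13, 3)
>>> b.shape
(13, 13, 3)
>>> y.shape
(13, 13)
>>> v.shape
(3, 13)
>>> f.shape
(3,)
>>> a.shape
(13, 13)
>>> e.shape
(3, 13)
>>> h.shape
(13, 13)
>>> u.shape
(13, 13)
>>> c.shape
(3, 3)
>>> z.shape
(3, 3)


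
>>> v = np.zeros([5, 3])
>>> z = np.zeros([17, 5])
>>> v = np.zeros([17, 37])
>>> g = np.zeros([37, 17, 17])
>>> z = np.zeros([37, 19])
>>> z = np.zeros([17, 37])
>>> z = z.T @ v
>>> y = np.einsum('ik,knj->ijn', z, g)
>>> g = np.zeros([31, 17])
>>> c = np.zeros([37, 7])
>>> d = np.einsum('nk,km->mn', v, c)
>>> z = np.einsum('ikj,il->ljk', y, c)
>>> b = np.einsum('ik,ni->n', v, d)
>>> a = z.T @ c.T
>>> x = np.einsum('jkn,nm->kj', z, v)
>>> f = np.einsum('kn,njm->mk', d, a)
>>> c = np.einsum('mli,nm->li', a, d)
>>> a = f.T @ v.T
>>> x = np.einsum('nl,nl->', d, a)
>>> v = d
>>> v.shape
(7, 17)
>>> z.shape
(7, 17, 17)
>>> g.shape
(31, 17)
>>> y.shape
(37, 17, 17)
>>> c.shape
(17, 37)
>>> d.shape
(7, 17)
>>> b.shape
(7,)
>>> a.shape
(7, 17)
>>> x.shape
()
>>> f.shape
(37, 7)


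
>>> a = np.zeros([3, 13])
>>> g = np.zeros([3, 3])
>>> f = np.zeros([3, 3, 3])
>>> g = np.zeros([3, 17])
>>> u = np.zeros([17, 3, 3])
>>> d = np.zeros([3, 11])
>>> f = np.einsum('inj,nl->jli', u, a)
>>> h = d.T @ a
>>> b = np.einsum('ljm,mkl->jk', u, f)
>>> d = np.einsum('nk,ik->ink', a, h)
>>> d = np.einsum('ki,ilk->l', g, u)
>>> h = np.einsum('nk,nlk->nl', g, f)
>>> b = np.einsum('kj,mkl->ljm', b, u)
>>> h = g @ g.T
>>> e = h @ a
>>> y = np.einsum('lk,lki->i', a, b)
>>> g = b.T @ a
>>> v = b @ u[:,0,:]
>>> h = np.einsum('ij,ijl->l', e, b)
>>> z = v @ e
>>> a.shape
(3, 13)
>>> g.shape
(17, 13, 13)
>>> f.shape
(3, 13, 17)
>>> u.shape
(17, 3, 3)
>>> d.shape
(3,)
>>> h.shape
(17,)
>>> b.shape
(3, 13, 17)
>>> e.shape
(3, 13)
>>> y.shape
(17,)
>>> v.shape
(3, 13, 3)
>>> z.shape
(3, 13, 13)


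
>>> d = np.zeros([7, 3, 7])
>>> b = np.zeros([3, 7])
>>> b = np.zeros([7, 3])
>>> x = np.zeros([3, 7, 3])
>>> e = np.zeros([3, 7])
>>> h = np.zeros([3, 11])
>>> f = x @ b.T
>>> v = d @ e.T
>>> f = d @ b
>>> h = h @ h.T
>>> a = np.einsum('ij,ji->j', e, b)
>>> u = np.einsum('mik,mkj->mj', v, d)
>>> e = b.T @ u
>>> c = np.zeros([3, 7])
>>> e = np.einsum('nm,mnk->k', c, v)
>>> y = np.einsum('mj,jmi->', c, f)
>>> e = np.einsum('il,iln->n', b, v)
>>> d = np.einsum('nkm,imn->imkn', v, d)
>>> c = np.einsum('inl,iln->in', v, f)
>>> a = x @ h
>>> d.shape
(7, 3, 3, 7)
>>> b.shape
(7, 3)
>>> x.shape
(3, 7, 3)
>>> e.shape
(3,)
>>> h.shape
(3, 3)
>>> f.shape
(7, 3, 3)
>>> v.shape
(7, 3, 3)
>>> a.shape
(3, 7, 3)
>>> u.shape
(7, 7)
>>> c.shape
(7, 3)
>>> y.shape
()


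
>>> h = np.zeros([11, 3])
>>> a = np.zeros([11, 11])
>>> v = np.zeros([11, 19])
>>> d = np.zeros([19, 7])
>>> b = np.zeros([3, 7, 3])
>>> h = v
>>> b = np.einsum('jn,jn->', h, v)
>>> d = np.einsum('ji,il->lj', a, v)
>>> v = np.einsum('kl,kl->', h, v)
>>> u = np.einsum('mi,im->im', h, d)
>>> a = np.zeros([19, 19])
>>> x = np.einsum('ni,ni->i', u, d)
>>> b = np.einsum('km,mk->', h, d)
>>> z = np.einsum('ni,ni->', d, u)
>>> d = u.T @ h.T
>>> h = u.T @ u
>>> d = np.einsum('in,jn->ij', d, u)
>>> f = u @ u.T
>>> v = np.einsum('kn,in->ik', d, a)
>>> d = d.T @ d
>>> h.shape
(11, 11)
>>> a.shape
(19, 19)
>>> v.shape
(19, 11)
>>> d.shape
(19, 19)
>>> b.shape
()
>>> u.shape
(19, 11)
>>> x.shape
(11,)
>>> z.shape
()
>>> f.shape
(19, 19)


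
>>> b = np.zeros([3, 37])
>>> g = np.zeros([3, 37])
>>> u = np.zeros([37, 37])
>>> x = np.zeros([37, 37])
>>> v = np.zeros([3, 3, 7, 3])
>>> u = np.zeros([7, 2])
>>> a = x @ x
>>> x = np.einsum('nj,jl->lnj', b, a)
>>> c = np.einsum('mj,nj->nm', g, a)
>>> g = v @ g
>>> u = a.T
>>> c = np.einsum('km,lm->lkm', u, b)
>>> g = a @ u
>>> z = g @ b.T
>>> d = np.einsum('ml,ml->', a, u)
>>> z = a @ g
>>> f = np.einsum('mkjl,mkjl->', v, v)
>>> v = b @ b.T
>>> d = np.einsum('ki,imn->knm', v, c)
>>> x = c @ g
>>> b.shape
(3, 37)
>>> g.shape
(37, 37)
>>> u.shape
(37, 37)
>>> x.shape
(3, 37, 37)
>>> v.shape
(3, 3)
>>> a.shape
(37, 37)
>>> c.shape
(3, 37, 37)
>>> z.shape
(37, 37)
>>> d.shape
(3, 37, 37)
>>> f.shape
()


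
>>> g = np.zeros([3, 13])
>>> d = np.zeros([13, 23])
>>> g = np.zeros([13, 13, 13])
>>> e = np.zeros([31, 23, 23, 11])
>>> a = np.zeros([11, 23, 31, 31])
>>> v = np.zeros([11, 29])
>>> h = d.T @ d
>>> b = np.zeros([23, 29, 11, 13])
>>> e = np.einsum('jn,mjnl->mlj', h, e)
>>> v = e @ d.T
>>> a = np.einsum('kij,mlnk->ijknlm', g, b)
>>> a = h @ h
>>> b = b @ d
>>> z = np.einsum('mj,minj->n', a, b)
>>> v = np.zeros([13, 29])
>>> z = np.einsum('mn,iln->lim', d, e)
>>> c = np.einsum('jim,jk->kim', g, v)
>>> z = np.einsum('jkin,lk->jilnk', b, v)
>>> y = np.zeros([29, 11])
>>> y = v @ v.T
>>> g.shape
(13, 13, 13)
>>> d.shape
(13, 23)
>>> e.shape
(31, 11, 23)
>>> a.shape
(23, 23)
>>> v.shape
(13, 29)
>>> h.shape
(23, 23)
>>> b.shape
(23, 29, 11, 23)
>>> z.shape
(23, 11, 13, 23, 29)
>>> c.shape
(29, 13, 13)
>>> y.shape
(13, 13)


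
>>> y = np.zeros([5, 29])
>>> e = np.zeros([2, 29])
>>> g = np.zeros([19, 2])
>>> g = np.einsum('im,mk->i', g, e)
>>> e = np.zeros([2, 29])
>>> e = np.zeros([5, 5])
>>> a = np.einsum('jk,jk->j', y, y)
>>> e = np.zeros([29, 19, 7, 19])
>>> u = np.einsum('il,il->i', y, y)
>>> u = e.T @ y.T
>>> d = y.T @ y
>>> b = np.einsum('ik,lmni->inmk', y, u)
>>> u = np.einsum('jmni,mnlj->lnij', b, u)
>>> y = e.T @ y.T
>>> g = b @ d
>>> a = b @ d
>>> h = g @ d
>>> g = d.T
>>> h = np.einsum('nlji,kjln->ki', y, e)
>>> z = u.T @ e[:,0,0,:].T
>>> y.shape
(19, 7, 19, 5)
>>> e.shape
(29, 19, 7, 19)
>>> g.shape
(29, 29)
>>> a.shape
(5, 19, 7, 29)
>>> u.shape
(19, 7, 29, 5)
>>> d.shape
(29, 29)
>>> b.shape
(5, 19, 7, 29)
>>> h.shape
(29, 5)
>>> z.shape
(5, 29, 7, 29)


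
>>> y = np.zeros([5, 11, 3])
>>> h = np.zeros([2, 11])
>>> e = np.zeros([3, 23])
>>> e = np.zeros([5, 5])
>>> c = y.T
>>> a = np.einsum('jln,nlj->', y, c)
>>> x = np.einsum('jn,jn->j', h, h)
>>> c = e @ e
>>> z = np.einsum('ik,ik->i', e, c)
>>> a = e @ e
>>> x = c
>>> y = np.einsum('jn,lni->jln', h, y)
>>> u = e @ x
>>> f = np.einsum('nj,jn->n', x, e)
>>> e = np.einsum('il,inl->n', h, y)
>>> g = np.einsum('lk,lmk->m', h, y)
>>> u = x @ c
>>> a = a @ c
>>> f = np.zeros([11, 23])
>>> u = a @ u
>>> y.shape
(2, 5, 11)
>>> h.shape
(2, 11)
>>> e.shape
(5,)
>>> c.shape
(5, 5)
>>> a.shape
(5, 5)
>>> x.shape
(5, 5)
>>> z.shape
(5,)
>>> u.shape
(5, 5)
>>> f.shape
(11, 23)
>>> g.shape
(5,)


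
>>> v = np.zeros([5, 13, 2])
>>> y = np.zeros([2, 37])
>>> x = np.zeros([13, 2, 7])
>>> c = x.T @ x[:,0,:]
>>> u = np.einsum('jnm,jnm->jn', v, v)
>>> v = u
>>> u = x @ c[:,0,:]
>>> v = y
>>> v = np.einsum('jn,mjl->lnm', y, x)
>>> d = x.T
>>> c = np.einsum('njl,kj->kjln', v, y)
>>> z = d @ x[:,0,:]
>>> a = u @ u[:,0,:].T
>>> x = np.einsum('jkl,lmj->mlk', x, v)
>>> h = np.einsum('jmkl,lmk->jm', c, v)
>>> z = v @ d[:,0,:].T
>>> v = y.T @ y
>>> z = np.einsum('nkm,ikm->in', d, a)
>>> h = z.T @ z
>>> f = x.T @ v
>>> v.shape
(37, 37)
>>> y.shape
(2, 37)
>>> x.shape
(37, 7, 2)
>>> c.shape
(2, 37, 13, 7)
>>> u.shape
(13, 2, 7)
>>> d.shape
(7, 2, 13)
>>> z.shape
(13, 7)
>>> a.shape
(13, 2, 13)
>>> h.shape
(7, 7)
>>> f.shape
(2, 7, 37)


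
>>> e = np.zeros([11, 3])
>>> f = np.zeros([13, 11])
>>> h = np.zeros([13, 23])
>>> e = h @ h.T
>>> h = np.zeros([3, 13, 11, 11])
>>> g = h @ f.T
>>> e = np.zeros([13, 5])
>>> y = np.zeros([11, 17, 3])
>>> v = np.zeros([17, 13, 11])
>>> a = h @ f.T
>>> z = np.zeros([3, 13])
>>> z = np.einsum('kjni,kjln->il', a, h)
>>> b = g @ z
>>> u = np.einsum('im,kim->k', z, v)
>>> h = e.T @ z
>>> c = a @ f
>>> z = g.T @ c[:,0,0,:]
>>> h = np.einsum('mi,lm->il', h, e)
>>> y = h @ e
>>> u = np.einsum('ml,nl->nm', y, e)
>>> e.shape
(13, 5)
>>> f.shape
(13, 11)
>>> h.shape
(11, 13)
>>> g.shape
(3, 13, 11, 13)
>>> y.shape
(11, 5)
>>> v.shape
(17, 13, 11)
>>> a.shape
(3, 13, 11, 13)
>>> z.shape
(13, 11, 13, 11)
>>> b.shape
(3, 13, 11, 11)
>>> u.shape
(13, 11)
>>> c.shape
(3, 13, 11, 11)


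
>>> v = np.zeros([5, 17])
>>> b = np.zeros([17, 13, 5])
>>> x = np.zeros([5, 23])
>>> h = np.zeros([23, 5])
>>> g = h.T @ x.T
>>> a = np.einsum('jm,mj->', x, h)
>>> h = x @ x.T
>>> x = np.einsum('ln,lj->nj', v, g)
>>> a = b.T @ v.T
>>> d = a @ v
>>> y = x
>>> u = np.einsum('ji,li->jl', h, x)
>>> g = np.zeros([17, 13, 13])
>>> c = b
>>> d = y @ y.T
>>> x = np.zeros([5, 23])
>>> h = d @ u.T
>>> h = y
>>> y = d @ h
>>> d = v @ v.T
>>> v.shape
(5, 17)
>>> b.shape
(17, 13, 5)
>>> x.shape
(5, 23)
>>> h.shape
(17, 5)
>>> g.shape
(17, 13, 13)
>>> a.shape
(5, 13, 5)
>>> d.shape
(5, 5)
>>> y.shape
(17, 5)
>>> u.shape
(5, 17)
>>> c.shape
(17, 13, 5)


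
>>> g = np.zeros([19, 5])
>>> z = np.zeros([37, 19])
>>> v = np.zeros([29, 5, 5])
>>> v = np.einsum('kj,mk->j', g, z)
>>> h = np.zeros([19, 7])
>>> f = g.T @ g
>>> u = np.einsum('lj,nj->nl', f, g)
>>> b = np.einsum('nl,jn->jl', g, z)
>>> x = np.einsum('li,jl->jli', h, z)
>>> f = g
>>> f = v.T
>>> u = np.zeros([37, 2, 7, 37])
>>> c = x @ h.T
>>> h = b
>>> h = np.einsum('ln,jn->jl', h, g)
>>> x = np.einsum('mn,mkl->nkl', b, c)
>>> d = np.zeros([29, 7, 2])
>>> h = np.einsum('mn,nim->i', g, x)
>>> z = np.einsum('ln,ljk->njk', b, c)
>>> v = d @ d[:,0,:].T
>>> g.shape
(19, 5)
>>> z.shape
(5, 19, 19)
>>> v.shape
(29, 7, 29)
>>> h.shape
(19,)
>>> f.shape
(5,)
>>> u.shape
(37, 2, 7, 37)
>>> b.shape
(37, 5)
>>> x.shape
(5, 19, 19)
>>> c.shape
(37, 19, 19)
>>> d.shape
(29, 7, 2)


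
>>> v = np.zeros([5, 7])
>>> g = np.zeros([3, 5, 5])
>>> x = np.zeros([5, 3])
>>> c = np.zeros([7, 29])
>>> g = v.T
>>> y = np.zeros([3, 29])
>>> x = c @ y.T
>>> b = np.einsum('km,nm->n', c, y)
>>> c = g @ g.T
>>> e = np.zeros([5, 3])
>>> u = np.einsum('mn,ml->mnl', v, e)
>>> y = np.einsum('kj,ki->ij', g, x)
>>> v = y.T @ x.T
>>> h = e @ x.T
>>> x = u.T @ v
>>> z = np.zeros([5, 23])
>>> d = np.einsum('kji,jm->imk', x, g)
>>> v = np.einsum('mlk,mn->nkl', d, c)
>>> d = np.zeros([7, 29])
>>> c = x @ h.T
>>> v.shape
(7, 3, 5)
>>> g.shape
(7, 5)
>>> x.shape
(3, 7, 7)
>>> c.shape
(3, 7, 5)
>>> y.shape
(3, 5)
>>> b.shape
(3,)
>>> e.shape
(5, 3)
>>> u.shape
(5, 7, 3)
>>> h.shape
(5, 7)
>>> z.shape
(5, 23)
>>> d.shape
(7, 29)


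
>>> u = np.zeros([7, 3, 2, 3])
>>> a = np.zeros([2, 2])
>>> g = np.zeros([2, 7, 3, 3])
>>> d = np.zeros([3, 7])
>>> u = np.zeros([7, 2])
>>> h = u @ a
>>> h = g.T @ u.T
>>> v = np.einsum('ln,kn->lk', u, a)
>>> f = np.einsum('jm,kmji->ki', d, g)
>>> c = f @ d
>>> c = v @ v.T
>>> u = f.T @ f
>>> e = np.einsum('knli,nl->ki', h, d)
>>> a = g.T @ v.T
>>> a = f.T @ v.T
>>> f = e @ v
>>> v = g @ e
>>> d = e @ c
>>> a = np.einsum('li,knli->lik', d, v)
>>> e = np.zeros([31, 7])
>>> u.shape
(3, 3)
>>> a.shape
(3, 7, 2)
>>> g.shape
(2, 7, 3, 3)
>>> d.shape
(3, 7)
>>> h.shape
(3, 3, 7, 7)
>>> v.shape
(2, 7, 3, 7)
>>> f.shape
(3, 2)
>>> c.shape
(7, 7)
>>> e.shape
(31, 7)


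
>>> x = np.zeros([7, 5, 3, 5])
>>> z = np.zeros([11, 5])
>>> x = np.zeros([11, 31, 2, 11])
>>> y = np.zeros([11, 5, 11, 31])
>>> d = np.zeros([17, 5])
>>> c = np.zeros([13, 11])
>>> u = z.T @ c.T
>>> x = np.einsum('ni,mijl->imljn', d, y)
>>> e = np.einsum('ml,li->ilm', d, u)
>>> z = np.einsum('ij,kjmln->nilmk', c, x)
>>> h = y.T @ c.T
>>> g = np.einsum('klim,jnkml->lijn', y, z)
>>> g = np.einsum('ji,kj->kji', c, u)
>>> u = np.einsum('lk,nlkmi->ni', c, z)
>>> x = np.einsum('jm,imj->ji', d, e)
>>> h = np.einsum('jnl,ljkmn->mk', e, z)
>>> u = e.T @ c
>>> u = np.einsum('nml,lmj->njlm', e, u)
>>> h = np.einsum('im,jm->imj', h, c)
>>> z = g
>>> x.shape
(17, 13)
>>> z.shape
(5, 13, 11)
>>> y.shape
(11, 5, 11, 31)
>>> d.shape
(17, 5)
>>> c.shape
(13, 11)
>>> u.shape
(13, 11, 17, 5)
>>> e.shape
(13, 5, 17)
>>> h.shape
(31, 11, 13)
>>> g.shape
(5, 13, 11)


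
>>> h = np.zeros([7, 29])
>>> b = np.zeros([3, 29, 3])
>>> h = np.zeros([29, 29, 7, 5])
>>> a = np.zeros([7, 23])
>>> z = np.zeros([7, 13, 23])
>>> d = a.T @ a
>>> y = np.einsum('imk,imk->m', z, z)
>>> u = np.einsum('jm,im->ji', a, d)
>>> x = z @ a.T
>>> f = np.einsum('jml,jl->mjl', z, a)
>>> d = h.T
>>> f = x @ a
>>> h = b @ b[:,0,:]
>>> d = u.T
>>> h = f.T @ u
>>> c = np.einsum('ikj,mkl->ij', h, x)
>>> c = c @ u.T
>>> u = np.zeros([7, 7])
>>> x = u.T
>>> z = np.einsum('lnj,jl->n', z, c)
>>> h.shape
(23, 13, 23)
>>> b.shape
(3, 29, 3)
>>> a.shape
(7, 23)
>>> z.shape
(13,)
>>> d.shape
(23, 7)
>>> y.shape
(13,)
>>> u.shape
(7, 7)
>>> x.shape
(7, 7)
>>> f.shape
(7, 13, 23)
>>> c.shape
(23, 7)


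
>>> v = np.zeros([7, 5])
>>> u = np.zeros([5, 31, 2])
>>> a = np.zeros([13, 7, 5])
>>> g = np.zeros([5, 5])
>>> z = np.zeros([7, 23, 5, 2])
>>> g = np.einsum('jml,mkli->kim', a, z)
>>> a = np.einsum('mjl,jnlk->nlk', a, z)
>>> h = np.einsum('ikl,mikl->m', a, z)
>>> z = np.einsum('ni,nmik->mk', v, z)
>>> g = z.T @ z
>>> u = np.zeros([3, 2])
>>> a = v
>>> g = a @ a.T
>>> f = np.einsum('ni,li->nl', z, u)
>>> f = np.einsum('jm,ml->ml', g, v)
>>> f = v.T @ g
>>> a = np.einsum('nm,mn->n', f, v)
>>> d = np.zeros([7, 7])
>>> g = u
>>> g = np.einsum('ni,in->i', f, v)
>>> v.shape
(7, 5)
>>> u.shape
(3, 2)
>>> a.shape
(5,)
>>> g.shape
(7,)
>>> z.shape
(23, 2)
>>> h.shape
(7,)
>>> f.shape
(5, 7)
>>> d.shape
(7, 7)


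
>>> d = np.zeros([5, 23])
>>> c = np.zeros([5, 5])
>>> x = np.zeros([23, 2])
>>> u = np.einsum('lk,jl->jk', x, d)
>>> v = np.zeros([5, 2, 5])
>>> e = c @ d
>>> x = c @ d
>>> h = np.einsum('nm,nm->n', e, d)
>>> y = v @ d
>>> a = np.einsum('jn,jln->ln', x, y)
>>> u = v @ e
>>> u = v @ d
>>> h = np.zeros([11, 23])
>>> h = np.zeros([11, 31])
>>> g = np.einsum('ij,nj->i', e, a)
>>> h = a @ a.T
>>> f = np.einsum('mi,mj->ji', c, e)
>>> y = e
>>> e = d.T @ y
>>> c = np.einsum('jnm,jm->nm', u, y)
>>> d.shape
(5, 23)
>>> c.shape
(2, 23)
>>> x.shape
(5, 23)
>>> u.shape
(5, 2, 23)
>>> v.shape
(5, 2, 5)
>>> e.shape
(23, 23)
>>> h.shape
(2, 2)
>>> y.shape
(5, 23)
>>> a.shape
(2, 23)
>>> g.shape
(5,)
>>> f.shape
(23, 5)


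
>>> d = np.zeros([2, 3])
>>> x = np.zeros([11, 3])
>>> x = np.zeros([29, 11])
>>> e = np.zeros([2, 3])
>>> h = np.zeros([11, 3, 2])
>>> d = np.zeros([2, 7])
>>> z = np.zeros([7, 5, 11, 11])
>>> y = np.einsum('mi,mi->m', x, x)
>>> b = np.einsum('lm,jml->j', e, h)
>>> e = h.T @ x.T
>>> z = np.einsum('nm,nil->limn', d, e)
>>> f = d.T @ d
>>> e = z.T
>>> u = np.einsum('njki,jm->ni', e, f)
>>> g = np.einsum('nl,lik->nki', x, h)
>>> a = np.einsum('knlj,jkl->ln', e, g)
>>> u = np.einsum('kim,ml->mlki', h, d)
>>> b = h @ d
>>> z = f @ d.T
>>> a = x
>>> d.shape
(2, 7)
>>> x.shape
(29, 11)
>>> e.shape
(2, 7, 3, 29)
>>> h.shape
(11, 3, 2)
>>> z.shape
(7, 2)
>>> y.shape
(29,)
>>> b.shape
(11, 3, 7)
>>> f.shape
(7, 7)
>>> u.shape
(2, 7, 11, 3)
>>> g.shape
(29, 2, 3)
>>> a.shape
(29, 11)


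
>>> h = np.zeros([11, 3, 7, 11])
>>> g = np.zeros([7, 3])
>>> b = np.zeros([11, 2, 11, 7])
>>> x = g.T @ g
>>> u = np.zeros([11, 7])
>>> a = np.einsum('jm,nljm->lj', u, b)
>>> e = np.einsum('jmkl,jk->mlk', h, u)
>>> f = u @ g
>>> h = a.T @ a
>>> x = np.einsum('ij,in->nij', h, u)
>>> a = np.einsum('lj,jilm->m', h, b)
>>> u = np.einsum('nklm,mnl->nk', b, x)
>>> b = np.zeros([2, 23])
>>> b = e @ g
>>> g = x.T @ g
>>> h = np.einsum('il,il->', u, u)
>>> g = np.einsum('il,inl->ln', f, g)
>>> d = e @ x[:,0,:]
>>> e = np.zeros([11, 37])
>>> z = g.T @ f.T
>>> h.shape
()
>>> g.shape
(3, 11)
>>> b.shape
(3, 11, 3)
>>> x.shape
(7, 11, 11)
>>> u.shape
(11, 2)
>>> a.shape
(7,)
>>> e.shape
(11, 37)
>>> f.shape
(11, 3)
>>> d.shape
(3, 11, 11)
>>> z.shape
(11, 11)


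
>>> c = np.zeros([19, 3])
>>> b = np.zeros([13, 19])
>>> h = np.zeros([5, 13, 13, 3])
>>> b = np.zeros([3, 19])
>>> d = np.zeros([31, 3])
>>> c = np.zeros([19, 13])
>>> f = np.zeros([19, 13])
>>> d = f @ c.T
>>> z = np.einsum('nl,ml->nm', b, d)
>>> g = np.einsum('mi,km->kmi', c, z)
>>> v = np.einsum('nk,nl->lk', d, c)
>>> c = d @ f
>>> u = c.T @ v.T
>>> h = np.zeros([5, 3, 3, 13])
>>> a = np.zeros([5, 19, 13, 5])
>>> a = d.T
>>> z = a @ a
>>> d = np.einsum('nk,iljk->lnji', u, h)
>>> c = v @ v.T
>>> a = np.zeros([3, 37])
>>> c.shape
(13, 13)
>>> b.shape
(3, 19)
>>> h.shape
(5, 3, 3, 13)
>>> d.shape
(3, 13, 3, 5)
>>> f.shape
(19, 13)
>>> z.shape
(19, 19)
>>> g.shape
(3, 19, 13)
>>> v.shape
(13, 19)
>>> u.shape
(13, 13)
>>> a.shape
(3, 37)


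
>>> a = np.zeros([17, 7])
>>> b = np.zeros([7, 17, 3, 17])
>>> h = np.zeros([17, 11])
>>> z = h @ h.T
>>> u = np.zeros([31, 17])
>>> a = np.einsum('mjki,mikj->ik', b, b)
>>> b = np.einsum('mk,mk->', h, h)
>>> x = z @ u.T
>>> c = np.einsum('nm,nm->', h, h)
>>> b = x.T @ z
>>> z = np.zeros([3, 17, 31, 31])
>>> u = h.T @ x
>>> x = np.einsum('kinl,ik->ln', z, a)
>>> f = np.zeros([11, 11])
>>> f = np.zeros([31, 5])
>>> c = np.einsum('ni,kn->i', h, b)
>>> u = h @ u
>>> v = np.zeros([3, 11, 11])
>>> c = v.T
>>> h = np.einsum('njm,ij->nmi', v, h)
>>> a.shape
(17, 3)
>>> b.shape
(31, 17)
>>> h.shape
(3, 11, 17)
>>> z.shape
(3, 17, 31, 31)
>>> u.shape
(17, 31)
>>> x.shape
(31, 31)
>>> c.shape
(11, 11, 3)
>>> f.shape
(31, 5)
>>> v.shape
(3, 11, 11)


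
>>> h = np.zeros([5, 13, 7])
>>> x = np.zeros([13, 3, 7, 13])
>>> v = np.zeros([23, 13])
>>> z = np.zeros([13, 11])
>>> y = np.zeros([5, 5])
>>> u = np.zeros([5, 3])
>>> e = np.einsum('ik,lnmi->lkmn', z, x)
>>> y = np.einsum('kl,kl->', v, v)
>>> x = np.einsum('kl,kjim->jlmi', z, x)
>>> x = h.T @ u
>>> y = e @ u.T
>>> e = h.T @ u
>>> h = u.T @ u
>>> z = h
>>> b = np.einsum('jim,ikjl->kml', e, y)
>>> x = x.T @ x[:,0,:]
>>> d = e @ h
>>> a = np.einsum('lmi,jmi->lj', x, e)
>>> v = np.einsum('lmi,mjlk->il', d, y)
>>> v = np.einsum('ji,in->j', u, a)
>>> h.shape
(3, 3)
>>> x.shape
(3, 13, 3)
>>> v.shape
(5,)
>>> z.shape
(3, 3)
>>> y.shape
(13, 11, 7, 5)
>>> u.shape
(5, 3)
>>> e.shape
(7, 13, 3)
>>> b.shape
(11, 3, 5)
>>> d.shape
(7, 13, 3)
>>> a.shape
(3, 7)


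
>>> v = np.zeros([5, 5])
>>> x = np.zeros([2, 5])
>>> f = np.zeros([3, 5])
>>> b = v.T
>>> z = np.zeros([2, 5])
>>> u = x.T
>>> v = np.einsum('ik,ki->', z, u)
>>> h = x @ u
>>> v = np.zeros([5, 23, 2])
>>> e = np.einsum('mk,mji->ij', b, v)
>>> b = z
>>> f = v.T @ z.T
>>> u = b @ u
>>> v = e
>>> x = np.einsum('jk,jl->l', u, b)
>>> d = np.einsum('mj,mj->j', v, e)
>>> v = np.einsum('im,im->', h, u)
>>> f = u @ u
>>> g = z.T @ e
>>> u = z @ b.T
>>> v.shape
()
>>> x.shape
(5,)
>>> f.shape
(2, 2)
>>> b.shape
(2, 5)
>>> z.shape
(2, 5)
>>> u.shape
(2, 2)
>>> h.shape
(2, 2)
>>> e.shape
(2, 23)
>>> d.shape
(23,)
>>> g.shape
(5, 23)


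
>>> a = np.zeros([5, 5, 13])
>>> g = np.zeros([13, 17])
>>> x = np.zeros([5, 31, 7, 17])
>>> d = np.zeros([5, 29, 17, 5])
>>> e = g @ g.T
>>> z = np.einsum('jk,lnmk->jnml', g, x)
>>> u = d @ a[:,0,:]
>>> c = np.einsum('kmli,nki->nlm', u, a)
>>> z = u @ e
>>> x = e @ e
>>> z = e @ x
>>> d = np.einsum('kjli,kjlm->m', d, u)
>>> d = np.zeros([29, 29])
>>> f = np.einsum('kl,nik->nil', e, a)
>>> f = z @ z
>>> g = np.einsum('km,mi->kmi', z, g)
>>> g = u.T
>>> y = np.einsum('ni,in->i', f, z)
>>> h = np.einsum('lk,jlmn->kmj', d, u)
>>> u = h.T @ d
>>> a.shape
(5, 5, 13)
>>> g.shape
(13, 17, 29, 5)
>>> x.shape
(13, 13)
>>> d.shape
(29, 29)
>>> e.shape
(13, 13)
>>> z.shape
(13, 13)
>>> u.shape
(5, 17, 29)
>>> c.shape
(5, 17, 29)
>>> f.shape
(13, 13)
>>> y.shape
(13,)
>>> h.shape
(29, 17, 5)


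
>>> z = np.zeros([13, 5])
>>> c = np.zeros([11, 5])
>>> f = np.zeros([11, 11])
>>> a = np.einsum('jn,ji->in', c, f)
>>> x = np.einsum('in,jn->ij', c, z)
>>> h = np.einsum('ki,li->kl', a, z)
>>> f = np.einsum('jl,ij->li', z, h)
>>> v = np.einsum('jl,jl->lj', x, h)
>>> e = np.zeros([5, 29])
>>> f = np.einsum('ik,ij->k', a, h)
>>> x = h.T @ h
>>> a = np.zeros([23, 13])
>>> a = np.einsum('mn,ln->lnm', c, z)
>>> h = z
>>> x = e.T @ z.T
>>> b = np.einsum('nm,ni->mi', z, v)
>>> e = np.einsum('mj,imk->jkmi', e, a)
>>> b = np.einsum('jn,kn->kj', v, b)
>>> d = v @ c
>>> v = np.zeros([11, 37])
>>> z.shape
(13, 5)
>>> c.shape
(11, 5)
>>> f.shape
(5,)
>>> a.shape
(13, 5, 11)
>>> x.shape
(29, 13)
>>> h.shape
(13, 5)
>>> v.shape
(11, 37)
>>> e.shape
(29, 11, 5, 13)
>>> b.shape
(5, 13)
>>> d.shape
(13, 5)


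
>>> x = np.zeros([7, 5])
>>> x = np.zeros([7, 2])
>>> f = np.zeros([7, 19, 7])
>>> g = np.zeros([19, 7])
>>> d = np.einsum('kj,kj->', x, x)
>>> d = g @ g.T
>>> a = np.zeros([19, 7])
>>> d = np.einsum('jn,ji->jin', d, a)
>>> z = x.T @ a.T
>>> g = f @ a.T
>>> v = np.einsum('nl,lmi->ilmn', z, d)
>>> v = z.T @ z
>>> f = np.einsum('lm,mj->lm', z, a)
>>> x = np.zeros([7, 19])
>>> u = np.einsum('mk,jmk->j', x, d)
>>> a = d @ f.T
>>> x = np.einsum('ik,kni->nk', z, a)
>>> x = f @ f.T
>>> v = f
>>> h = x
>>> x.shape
(2, 2)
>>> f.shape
(2, 19)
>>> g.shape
(7, 19, 19)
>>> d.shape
(19, 7, 19)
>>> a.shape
(19, 7, 2)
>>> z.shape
(2, 19)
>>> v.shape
(2, 19)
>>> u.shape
(19,)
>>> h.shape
(2, 2)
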